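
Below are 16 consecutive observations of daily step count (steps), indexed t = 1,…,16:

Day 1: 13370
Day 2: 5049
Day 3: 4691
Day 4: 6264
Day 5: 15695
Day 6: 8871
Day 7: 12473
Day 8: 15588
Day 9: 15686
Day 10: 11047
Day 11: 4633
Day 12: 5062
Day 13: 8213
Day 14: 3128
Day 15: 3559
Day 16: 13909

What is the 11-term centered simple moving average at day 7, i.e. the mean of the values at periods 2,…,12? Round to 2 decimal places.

9550.82

Sum of periods 2–12: 5049 + 4691 + 6264 + 15695 + 8871 + 12473 + 15588 + 15686 + 11047 + 4633 + 5062 = 105059
Divide by 11: 105059 / 11 = 9550.82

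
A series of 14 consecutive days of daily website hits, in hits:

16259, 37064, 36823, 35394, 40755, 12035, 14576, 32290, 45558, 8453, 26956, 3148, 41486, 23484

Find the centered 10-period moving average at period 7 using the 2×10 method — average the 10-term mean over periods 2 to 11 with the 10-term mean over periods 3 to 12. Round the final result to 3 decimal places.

27294.600

Sum over 2–11: 37064 + 36823 + 35394 + 40755 + 12035 + 14576 + 32290 + 45558 + 8453 + 26956 = 289904
Sum over 3–12: 36823 + 35394 + 40755 + 12035 + 14576 + 32290 + 45558 + 8453 + 26956 + 3148 = 255988
CMA at t=7 = (289904 + 255988) / (2·10) = 545892 / 20 = 27294.600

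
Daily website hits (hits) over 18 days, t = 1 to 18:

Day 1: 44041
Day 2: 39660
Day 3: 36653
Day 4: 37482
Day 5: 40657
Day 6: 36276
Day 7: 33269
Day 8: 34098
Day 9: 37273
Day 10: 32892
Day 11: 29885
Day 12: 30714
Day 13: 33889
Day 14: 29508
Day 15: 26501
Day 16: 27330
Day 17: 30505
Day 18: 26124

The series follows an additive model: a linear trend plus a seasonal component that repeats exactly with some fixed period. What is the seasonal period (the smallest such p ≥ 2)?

4

First differences y_{t+1} − y_t: -4381, -3007, 829, 3175, -4381, -3007, 829, 3175, -4381, -3007, …
The difference pattern repeats every 4 terms and not for any smaller step, so p = 4.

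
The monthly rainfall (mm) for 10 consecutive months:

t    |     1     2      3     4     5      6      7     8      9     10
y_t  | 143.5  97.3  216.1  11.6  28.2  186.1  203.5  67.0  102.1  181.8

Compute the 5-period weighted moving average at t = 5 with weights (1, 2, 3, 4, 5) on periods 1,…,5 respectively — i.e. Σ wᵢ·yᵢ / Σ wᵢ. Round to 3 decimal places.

78.253

Weighted sum: 1·143.5 + 2·97.3 + 3·216.1 + 4·11.6 + 5·28.2 = 143.5 + 194.6 + 648.3 + 46.4 + 141.0 = 1173.8
Weight total: 1 + 2 + 3 + 4 + 5 = 15
WMA = 1173.8 / 15 = 78.253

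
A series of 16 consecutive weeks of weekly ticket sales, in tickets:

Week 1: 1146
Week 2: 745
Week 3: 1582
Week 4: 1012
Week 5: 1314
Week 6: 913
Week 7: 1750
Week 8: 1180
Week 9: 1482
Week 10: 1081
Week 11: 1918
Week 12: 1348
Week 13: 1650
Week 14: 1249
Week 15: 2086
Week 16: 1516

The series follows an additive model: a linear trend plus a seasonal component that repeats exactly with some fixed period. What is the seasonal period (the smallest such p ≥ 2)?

First differences y_{t+1} − y_t: -401, 837, -570, 302, -401, 837, -570, 302, -401, 837, …
The difference pattern repeats every 4 terms and not for any smaller step, so p = 4.

4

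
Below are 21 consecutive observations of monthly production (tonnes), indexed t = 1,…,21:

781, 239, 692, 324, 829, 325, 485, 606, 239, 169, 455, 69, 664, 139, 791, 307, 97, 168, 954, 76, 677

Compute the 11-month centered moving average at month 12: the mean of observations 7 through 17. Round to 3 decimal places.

365.545

Sum of periods 7–17: 485 + 606 + 239 + 169 + 455 + 69 + 664 + 139 + 791 + 307 + 97 = 4021
Divide by 11: 4021 / 11 = 365.545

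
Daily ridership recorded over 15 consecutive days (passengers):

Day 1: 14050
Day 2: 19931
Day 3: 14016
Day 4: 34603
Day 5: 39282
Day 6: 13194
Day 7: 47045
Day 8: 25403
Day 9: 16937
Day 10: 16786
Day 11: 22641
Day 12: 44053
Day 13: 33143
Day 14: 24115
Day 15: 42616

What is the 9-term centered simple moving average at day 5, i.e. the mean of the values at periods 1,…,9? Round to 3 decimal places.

Sum of periods 1–9: 14050 + 19931 + 14016 + 34603 + 39282 + 13194 + 47045 + 25403 + 16937 = 224461
Divide by 9: 224461 / 9 = 24940.111

24940.111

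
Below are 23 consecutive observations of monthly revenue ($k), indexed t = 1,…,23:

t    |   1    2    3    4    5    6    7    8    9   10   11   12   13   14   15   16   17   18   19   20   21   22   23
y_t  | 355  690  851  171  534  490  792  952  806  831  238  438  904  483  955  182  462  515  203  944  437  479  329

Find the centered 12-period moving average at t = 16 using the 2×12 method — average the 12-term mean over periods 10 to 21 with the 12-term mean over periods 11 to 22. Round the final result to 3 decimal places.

Sum over 10–21: 831 + 238 + 438 + 904 + 483 + 955 + 182 + 462 + 515 + 203 + 944 + 437 = 6592
Sum over 11–22: 238 + 438 + 904 + 483 + 955 + 182 + 462 + 515 + 203 + 944 + 437 + 479 = 6240
CMA at t=16 = (6592 + 6240) / (2·12) = 12832 / 24 = 534.667

534.667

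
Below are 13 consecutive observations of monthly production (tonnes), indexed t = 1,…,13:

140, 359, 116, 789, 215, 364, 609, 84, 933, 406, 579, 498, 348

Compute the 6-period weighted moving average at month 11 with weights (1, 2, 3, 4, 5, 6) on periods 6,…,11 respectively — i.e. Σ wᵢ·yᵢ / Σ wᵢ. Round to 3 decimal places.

Weighted sum: 1·364 + 2·609 + 3·84 + 4·933 + 5·406 + 6·579 = 364 + 1218 + 252 + 3732 + 2030 + 3474 = 11070
Weight total: 1 + 2 + 3 + 4 + 5 + 6 = 21
WMA = 11070 / 21 = 527.143

527.143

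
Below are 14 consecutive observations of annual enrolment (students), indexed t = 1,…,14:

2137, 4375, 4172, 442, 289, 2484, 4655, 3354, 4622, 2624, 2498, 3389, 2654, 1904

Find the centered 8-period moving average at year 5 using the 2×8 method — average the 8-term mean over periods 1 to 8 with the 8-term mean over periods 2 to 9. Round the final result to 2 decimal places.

Sum over 1–8: 2137 + 4375 + 4172 + 442 + 289 + 2484 + 4655 + 3354 = 21908
Sum over 2–9: 4375 + 4172 + 442 + 289 + 2484 + 4655 + 3354 + 4622 = 24393
CMA at t=5 = (21908 + 24393) / (2·8) = 46301 / 16 = 2893.81

2893.81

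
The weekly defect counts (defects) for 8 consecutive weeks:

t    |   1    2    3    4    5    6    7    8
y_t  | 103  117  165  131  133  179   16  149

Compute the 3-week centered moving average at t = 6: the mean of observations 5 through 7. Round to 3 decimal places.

109.333

Sum of periods 5–7: 133 + 179 + 16 = 328
Divide by 3: 328 / 3 = 109.333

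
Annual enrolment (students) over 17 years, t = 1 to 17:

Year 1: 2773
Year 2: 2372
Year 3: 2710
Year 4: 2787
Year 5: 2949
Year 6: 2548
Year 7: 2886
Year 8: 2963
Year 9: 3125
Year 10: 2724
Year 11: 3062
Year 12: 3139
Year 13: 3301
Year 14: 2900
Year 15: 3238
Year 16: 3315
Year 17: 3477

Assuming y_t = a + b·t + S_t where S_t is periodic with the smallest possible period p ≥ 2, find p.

First differences y_{t+1} − y_t: -401, 338, 77, 162, -401, 338, 77, 162, -401, 338, …
The difference pattern repeats every 4 terms and not for any smaller step, so p = 4.

4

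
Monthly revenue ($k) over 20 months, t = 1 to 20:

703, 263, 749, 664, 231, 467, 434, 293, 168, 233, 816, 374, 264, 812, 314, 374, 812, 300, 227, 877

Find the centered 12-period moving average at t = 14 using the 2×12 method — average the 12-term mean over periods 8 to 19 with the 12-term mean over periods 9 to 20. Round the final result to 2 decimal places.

Sum over 8–19: 293 + 168 + 233 + 816 + 374 + 264 + 812 + 314 + 374 + 812 + 300 + 227 = 4987
Sum over 9–20: 168 + 233 + 816 + 374 + 264 + 812 + 314 + 374 + 812 + 300 + 227 + 877 = 5571
CMA at t=14 = (4987 + 5571) / (2·12) = 10558 / 24 = 439.92

439.92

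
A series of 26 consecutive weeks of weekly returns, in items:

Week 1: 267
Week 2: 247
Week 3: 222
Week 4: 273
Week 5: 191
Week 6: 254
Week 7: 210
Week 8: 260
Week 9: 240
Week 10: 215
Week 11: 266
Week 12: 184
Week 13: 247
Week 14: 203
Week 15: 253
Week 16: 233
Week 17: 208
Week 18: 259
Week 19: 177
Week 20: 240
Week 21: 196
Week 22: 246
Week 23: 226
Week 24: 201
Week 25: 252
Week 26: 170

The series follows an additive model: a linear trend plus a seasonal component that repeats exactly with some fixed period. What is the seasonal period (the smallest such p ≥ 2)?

7

First differences y_{t+1} − y_t: -20, -25, 51, -82, 63, -44, 50, -20, -25, 51, -82, 63, -44, 50, -20, -25, …
The difference pattern repeats every 7 terms and not for any smaller step, so p = 7.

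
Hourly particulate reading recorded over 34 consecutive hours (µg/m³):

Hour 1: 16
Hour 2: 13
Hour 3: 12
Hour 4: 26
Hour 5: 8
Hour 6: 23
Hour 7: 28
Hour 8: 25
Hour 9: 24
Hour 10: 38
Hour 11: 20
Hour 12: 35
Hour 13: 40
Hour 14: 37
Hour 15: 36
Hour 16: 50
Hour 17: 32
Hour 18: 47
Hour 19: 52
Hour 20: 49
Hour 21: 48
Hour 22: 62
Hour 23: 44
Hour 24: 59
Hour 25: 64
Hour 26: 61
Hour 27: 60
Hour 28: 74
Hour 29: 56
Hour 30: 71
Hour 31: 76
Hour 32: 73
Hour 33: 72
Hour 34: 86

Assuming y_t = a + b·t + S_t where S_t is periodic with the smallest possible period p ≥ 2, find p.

6

First differences y_{t+1} − y_t: -3, -1, 14, -18, 15, 5, -3, -1, 14, -18, 15, 5, -3, -1, …
The difference pattern repeats every 6 terms and not for any smaller step, so p = 6.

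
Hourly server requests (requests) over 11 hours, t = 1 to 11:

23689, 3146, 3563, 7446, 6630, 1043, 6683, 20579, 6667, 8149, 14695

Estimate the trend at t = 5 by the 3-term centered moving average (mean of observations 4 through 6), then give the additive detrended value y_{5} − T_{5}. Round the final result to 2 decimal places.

Trend T_5 = (7446 + 6630 + 1043) / 3 = 15119/3 = 5039.6667
Detrended value: 6630 − 5039.6667 = 1590.33

1590.33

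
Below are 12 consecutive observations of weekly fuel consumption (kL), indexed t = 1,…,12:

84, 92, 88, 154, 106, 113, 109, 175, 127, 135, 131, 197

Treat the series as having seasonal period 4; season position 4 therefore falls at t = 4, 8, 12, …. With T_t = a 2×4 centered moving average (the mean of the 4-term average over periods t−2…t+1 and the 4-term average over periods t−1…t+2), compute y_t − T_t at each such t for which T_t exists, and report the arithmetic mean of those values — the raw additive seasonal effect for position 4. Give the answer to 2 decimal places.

Season position 4 occurs at t = 4, 8 (where T_t is defined).
t=4: T_4 = 112.6250; y_4 − T_4 = 154 − 112.6250 = 41.3750
t=8: T_8 = 133.7500; y_8 − T_8 = 175 − 133.7500 = 41.2500
Mean deviation: (41.3750 + 41.2500) / 2 = 41.31

41.31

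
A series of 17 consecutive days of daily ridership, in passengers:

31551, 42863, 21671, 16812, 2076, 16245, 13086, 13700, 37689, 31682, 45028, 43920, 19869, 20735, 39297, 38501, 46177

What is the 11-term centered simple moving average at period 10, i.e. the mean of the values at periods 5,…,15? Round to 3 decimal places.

Sum of periods 5–15: 2076 + 16245 + 13086 + 13700 + 37689 + 31682 + 45028 + 43920 + 19869 + 20735 + 39297 = 283327
Divide by 11: 283327 / 11 = 25757.000

25757.000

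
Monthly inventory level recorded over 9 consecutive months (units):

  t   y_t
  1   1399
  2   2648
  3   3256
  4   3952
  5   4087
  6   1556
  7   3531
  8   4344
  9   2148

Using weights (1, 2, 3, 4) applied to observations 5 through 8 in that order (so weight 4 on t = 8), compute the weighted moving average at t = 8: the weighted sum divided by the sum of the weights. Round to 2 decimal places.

Weighted sum: 1·4087 + 2·1556 + 3·3531 + 4·4344 = 4087 + 3112 + 10593 + 17376 = 35168
Weight total: 1 + 2 + 3 + 4 = 10
WMA = 35168 / 10 = 3516.80

3516.80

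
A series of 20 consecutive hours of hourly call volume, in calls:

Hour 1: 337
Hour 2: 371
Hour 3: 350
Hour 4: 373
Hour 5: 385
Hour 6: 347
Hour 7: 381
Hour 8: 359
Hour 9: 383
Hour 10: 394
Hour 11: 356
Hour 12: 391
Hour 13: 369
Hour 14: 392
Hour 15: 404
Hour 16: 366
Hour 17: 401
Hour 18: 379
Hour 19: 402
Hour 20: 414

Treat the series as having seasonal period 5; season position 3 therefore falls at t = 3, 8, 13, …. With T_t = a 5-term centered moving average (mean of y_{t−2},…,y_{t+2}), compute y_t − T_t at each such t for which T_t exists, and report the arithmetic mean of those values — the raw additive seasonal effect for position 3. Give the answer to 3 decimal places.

Season position 3 occurs at t = 3, 8, 13, 18 (where T_t is defined).
t=3: T_3 = 363.20000; y_3 − T_3 = 350 − 363.20000 = -13.20000
t=8: T_8 = 372.80000; y_8 − T_8 = 359 − 372.80000 = -13.80000
t=13: T_13 = 382.40000; y_13 − T_13 = 369 − 382.40000 = -13.40000
t=18: T_18 = 392.40000; y_18 − T_18 = 379 − 392.40000 = -13.40000
Mean deviation: (-13.20000 + -13.80000 + -13.40000 + -13.40000) / 4 = -13.450

-13.450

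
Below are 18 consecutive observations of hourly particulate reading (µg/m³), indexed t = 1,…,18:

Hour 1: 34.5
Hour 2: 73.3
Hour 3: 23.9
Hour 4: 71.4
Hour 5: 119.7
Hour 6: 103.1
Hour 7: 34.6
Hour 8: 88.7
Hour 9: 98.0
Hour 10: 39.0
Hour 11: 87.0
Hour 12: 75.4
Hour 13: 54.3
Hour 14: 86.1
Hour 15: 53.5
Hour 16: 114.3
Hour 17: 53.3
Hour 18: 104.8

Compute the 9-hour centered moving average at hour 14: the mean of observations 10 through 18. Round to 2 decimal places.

74.19

Sum of periods 10–18: 39.0 + 87.0 + 75.4 + 54.3 + 86.1 + 53.5 + 114.3 + 53.3 + 104.8 = 667.7
Divide by 9: 667.7 / 9 = 74.19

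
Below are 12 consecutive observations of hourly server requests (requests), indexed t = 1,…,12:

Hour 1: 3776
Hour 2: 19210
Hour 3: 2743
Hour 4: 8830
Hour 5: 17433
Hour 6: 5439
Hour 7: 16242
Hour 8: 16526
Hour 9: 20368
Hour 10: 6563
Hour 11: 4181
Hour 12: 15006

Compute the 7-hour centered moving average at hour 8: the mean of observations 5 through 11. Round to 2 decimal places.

12393.14

Sum of periods 5–11: 17433 + 5439 + 16242 + 16526 + 20368 + 6563 + 4181 = 86752
Divide by 7: 86752 / 7 = 12393.14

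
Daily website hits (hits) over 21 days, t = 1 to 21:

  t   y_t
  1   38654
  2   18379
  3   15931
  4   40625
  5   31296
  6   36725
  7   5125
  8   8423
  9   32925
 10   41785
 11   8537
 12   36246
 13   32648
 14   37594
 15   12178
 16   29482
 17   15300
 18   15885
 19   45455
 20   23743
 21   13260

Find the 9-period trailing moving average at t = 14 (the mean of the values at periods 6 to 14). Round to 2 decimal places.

26667.56

Sum of periods 6–14: 36725 + 5125 + 8423 + 32925 + 41785 + 8537 + 36246 + 32648 + 37594 = 240008
Divide by 9: 240008 / 9 = 26667.56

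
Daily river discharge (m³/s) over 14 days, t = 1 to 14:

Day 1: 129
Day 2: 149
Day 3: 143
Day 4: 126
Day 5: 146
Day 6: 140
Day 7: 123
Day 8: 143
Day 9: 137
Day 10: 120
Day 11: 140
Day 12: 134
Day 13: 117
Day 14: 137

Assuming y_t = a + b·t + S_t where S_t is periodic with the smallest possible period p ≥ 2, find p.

First differences y_{t+1} − y_t: 20, -6, -17, 20, -6, -17, 20, -6, …
The difference pattern repeats every 3 terms and not for any smaller step, so p = 3.

3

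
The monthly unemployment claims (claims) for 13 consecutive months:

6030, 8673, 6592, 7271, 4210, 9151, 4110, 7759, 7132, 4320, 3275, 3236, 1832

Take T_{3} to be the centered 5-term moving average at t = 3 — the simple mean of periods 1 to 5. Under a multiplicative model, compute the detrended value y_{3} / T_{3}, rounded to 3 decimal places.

1.006

Trend T_3 = (6030 + 8673 + 6592 + 7271 + 4210) / 5 = 32776/5 = 6555.20000
Ratio to trend: 6592 / 6555.20000 = 1.006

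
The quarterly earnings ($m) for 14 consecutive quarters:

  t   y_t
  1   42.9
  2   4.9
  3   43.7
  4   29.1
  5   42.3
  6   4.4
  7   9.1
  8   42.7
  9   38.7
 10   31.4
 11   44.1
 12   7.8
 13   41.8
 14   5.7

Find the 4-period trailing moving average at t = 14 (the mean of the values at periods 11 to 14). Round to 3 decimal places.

Sum of periods 11–14: 44.1 + 7.8 + 41.8 + 5.7 = 99.4
Divide by 4: 99.4 / 4 = 24.850

24.850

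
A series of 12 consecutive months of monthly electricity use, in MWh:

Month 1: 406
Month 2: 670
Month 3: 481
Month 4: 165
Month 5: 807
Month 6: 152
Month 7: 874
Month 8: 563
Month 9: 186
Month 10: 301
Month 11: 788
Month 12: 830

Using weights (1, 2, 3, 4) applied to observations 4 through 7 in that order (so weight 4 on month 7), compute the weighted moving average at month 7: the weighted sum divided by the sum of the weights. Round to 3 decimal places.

573.100

Weighted sum: 1·165 + 2·807 + 3·152 + 4·874 = 165 + 1614 + 456 + 3496 = 5731
Weight total: 1 + 2 + 3 + 4 = 10
WMA = 5731 / 10 = 573.100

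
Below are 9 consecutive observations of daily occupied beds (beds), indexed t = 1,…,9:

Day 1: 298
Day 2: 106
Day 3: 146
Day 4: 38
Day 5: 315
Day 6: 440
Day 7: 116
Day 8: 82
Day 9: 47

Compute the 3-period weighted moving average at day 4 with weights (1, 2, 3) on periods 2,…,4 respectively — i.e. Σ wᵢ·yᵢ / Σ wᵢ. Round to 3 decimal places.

Weighted sum: 1·106 + 2·146 + 3·38 = 106 + 292 + 114 = 512
Weight total: 1 + 2 + 3 = 6
WMA = 512 / 6 = 85.333

85.333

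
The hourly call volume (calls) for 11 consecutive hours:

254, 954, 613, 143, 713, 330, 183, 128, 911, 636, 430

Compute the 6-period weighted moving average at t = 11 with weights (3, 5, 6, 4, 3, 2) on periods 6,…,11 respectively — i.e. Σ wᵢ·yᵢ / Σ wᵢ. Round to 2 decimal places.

Weighted sum: 3·330 + 5·183 + 6·128 + 4·911 + 3·636 + 2·430 = 990 + 915 + 768 + 3644 + 1908 + 860 = 9085
Weight total: 3 + 5 + 6 + 4 + 3 + 2 = 23
WMA = 9085 / 23 = 395.00

395.00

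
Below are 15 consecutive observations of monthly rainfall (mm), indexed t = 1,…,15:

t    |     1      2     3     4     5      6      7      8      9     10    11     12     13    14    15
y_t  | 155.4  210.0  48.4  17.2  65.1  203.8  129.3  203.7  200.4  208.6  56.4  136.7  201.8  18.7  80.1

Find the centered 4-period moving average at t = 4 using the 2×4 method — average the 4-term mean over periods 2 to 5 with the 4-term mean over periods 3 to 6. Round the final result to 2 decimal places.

84.40

Sum over 2–5: 210.0 + 48.4 + 17.2 + 65.1 = 340.7
Sum over 3–6: 48.4 + 17.2 + 65.1 + 203.8 = 334.5
CMA at t=4 = (340.7 + 334.5) / (2·4) = 675.2 / 8 = 84.40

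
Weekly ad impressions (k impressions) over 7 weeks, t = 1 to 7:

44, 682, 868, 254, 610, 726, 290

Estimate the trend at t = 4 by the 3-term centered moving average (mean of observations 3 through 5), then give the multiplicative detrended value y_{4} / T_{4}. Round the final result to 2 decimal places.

0.44

Trend T_4 = (868 + 254 + 610) / 3 = 1732/3 = 577.3333
Ratio to trend: 254 / 577.3333 = 0.44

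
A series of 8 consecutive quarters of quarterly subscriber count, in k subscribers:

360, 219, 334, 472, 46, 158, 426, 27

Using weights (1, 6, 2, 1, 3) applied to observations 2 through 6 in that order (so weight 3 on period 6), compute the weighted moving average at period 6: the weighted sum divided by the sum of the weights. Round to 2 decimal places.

283.62

Weighted sum: 1·219 + 6·334 + 2·472 + 1·46 + 3·158 = 219 + 2004 + 944 + 46 + 474 = 3687
Weight total: 1 + 6 + 2 + 1 + 3 = 13
WMA = 3687 / 13 = 283.62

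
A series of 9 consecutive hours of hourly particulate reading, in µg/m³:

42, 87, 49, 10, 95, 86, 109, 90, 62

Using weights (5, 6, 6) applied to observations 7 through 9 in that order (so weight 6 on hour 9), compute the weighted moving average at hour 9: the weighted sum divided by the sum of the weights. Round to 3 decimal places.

85.706

Weighted sum: 5·109 + 6·90 + 6·62 = 545 + 540 + 372 = 1457
Weight total: 5 + 6 + 6 = 17
WMA = 1457 / 17 = 85.706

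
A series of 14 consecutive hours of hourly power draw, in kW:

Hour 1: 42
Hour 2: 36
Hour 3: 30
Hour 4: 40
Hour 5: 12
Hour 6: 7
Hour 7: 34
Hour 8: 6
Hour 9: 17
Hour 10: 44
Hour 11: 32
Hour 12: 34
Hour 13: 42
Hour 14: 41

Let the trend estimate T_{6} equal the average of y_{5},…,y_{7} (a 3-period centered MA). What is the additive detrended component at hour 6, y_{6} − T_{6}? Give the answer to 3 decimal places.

Trend T_6 = (12 + 7 + 34) / 3 = 53/3 = 17.66667
Detrended value: 7 − 17.66667 = -10.667

-10.667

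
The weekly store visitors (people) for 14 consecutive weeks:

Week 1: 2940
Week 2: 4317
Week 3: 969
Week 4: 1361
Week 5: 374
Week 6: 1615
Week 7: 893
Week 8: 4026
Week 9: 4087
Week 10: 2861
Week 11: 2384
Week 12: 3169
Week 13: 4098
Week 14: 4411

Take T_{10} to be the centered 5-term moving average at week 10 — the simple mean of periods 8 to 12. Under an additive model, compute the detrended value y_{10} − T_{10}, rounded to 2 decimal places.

Trend T_10 = (4026 + 4087 + 2861 + 2384 + 3169) / 5 = 16527/5 = 3305.4000
Detrended value: 2861 − 3305.4000 = -444.40

-444.40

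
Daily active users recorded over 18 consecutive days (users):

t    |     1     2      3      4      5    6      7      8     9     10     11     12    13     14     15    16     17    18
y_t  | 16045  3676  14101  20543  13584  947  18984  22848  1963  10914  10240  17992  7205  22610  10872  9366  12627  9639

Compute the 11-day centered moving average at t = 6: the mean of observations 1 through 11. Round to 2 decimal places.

12167.73

Sum of periods 1–11: 16045 + 3676 + 14101 + 20543 + 13584 + 947 + 18984 + 22848 + 1963 + 10914 + 10240 = 133845
Divide by 11: 133845 / 11 = 12167.73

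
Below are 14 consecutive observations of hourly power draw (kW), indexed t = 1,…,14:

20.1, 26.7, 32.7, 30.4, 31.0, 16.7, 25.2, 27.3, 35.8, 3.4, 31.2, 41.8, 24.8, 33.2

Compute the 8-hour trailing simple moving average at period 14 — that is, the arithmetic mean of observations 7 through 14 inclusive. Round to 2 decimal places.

Sum of periods 7–14: 25.2 + 27.3 + 35.8 + 3.4 + 31.2 + 41.8 + 24.8 + 33.2 = 222.7
Divide by 8: 222.7 / 8 = 27.84

27.84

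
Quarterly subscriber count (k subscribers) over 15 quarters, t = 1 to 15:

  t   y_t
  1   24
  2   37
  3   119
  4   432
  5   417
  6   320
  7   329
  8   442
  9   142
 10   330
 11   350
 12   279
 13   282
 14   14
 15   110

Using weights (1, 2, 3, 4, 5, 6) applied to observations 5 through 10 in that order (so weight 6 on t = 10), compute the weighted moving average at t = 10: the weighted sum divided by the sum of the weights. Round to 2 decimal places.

309.62

Weighted sum: 1·417 + 2·320 + 3·329 + 4·442 + 5·142 + 6·330 = 417 + 640 + 987 + 1768 + 710 + 1980 = 6502
Weight total: 1 + 2 + 3 + 4 + 5 + 6 = 21
WMA = 6502 / 21 = 309.62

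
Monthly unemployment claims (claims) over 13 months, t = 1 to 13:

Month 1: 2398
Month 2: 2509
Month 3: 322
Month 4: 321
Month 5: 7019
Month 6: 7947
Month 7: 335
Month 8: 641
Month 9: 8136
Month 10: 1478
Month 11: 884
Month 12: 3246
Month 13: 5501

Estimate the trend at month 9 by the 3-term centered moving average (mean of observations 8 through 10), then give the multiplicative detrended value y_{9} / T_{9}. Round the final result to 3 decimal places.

Trend T_9 = (641 + 8136 + 1478) / 3 = 10255/3 = 3418.33333
Ratio to trend: 8136 / 3418.33333 = 2.380

2.380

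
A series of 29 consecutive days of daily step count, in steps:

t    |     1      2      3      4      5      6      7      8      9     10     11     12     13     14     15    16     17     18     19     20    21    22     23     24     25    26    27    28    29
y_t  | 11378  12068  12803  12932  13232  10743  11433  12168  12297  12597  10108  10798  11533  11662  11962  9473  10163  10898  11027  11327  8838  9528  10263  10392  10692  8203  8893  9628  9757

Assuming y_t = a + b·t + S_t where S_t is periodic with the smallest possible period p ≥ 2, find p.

5

First differences y_{t+1} − y_t: 690, 735, 129, 300, -2489, 690, 735, 129, 300, -2489, 690, 735, …
The difference pattern repeats every 5 terms and not for any smaller step, so p = 5.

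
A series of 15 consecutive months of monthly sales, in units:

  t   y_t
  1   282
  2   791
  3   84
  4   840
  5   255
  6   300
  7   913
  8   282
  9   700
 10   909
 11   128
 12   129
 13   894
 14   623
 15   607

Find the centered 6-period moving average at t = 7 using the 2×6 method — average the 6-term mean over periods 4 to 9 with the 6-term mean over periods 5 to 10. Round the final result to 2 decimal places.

Sum over 4–9: 840 + 255 + 300 + 913 + 282 + 700 = 3290
Sum over 5–10: 255 + 300 + 913 + 282 + 700 + 909 = 3359
CMA at t=7 = (3290 + 3359) / (2·6) = 6649 / 12 = 554.08

554.08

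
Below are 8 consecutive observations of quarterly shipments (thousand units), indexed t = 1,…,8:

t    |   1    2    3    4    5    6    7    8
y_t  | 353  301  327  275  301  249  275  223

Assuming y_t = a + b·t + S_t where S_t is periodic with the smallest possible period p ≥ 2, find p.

2

First differences y_{t+1} − y_t: -52, 26, -52, 26, -52, 26, …
The difference pattern repeats every 2 terms and not for any smaller step, so p = 2.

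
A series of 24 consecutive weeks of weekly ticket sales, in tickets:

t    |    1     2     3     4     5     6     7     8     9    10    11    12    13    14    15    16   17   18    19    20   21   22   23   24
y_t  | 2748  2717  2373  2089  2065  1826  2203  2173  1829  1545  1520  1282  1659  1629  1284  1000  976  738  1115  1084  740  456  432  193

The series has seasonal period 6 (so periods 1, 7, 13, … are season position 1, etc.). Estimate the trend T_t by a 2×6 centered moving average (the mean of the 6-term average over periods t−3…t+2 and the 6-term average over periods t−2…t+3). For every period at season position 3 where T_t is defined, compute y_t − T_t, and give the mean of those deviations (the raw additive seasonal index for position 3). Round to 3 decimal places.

24.639

Season position 3 occurs at t = 9, 15, 21 (where T_t is defined).
t=9: T_9 = 1804.00000; y_9 − T_9 = 1829 − 1804.00000 = 25.00000
t=15: T_15 = 1259.66667; y_15 − T_15 = 1284 − 1259.66667 = 24.33333
t=21: T_21 = 715.41667; y_21 − T_21 = 740 − 715.41667 = 24.58333
Mean deviation: (25.00000 + 24.33333 + 24.58333) / 3 = 24.639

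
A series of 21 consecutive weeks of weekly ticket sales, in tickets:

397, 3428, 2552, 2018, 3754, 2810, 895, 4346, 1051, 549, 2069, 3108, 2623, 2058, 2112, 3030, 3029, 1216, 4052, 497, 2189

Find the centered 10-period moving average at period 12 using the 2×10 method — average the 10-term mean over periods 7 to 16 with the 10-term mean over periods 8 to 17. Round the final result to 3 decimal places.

Sum over 7–16: 895 + 4346 + 1051 + 549 + 2069 + 3108 + 2623 + 2058 + 2112 + 3030 = 21841
Sum over 8–17: 4346 + 1051 + 549 + 2069 + 3108 + 2623 + 2058 + 2112 + 3030 + 3029 = 23975
CMA at t=12 = (21841 + 23975) / (2·10) = 45816 / 20 = 2290.800

2290.800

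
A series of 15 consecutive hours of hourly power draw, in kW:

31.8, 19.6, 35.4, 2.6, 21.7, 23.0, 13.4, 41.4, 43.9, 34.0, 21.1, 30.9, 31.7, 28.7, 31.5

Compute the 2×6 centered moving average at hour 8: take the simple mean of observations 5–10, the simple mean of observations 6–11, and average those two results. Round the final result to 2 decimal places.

29.52

Sum over 5–10: 21.7 + 23.0 + 13.4 + 41.4 + 43.9 + 34.0 = 177.4
Sum over 6–11: 23.0 + 13.4 + 41.4 + 43.9 + 34.0 + 21.1 = 176.8
CMA at t=8 = (177.4 + 176.8) / (2·6) = 354.2 / 12 = 29.52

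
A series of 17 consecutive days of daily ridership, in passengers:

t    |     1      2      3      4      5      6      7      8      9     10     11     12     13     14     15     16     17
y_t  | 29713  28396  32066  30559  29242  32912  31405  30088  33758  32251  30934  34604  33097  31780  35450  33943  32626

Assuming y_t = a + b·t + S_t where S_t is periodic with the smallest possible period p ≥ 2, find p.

First differences y_{t+1} − y_t: -1317, 3670, -1507, -1317, 3670, -1507, -1317, 3670, …
The difference pattern repeats every 3 terms and not for any smaller step, so p = 3.

3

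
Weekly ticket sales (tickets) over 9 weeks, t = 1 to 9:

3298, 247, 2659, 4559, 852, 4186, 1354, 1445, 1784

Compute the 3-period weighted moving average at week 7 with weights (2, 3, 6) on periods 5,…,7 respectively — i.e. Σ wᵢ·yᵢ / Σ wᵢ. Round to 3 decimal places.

2035.091

Weighted sum: 2·852 + 3·4186 + 6·1354 = 1704 + 12558 + 8124 = 22386
Weight total: 2 + 3 + 6 = 11
WMA = 22386 / 11 = 2035.091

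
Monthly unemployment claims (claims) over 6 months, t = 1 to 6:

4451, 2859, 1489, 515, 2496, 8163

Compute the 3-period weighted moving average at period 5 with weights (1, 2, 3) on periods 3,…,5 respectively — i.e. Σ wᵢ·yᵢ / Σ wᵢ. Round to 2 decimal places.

1667.83

Weighted sum: 1·1489 + 2·515 + 3·2496 = 1489 + 1030 + 7488 = 10007
Weight total: 1 + 2 + 3 = 6
WMA = 10007 / 6 = 1667.83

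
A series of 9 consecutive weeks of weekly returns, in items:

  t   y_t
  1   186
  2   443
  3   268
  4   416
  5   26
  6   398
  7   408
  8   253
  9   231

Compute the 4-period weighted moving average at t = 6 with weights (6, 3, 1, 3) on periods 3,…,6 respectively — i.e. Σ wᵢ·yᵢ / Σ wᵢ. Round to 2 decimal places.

Weighted sum: 6·268 + 3·416 + 1·26 + 3·398 = 1608 + 1248 + 26 + 1194 = 4076
Weight total: 6 + 3 + 1 + 3 = 13
WMA = 4076 / 13 = 313.54

313.54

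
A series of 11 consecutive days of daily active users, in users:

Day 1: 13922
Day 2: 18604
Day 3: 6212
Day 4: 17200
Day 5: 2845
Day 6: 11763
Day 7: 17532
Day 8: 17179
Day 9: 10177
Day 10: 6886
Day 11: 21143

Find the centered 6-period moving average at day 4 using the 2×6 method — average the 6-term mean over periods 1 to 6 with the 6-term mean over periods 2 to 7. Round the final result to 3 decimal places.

12058.500

Sum over 1–6: 13922 + 18604 + 6212 + 17200 + 2845 + 11763 = 70546
Sum over 2–7: 18604 + 6212 + 17200 + 2845 + 11763 + 17532 = 74156
CMA at t=4 = (70546 + 74156) / (2·6) = 144702 / 12 = 12058.500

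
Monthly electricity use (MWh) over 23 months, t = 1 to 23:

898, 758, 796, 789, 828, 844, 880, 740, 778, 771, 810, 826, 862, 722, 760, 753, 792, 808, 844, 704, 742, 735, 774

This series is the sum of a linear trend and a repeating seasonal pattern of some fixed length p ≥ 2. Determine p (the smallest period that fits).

First differences y_{t+1} − y_t: -140, 38, -7, 39, 16, 36, -140, 38, -7, 39, 16, 36, -140, 38, …
The difference pattern repeats every 6 terms and not for any smaller step, so p = 6.

6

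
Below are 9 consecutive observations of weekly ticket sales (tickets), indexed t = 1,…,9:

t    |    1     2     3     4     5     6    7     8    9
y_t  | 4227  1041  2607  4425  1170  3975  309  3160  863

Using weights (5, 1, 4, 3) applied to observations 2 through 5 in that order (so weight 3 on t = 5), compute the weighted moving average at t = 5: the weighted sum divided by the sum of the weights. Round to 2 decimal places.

Weighted sum: 5·1041 + 1·2607 + 4·4425 + 3·1170 = 5205 + 2607 + 17700 + 3510 = 29022
Weight total: 5 + 1 + 4 + 3 = 13
WMA = 29022 / 13 = 2232.46

2232.46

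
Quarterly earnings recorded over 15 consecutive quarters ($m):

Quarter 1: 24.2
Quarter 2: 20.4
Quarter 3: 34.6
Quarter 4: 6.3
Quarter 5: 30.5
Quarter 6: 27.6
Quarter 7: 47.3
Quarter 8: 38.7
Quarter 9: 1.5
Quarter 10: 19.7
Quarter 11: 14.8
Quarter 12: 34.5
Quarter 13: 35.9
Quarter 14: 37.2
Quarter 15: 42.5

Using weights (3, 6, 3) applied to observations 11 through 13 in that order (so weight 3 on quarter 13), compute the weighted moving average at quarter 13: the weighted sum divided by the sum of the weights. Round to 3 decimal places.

Weighted sum: 3·14.8 + 6·34.5 + 3·35.9 = 44.4 + 207.0 + 107.7 = 359.1
Weight total: 3 + 6 + 3 = 12
WMA = 359.1 / 12 = 29.925

29.925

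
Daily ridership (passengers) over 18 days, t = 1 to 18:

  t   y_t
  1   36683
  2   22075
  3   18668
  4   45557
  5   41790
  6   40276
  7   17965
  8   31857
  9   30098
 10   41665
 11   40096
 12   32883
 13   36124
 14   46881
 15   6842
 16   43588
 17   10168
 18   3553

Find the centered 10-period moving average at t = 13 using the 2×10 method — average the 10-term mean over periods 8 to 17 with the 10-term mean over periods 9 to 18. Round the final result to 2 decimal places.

30605.00

Sum over 8–17: 31857 + 30098 + 41665 + 40096 + 32883 + 36124 + 46881 + 6842 + 43588 + 10168 = 320202
Sum over 9–18: 30098 + 41665 + 40096 + 32883 + 36124 + 46881 + 6842 + 43588 + 10168 + 3553 = 291898
CMA at t=13 = (320202 + 291898) / (2·10) = 612100 / 20 = 30605.00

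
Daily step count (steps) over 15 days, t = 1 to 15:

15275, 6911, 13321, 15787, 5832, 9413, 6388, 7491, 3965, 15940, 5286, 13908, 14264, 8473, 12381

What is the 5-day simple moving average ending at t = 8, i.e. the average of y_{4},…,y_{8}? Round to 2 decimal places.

Sum of periods 4–8: 15787 + 5832 + 9413 + 6388 + 7491 = 44911
Divide by 5: 44911 / 5 = 8982.20

8982.20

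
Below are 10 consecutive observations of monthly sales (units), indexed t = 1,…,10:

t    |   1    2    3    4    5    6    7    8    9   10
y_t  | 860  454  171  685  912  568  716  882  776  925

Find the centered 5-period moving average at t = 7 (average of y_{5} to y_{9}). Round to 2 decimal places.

770.80

Sum of periods 5–9: 912 + 568 + 716 + 882 + 776 = 3854
Divide by 5: 3854 / 5 = 770.80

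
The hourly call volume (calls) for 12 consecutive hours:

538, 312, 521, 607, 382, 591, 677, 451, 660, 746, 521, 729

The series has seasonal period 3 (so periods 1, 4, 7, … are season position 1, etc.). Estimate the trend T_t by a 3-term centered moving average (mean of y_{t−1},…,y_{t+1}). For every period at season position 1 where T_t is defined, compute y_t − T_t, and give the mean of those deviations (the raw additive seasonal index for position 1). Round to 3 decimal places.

103.778

Season position 1 occurs at t = 4, 7, 10 (where T_t is defined).
t=4: T_4 = 503.33333; y_4 − T_4 = 607 − 503.33333 = 103.66667
t=7: T_7 = 573.00000; y_7 − T_7 = 677 − 573.00000 = 104.00000
t=10: T_10 = 642.33333; y_10 − T_10 = 746 − 642.33333 = 103.66667
Mean deviation: (103.66667 + 104.00000 + 103.66667) / 3 = 103.778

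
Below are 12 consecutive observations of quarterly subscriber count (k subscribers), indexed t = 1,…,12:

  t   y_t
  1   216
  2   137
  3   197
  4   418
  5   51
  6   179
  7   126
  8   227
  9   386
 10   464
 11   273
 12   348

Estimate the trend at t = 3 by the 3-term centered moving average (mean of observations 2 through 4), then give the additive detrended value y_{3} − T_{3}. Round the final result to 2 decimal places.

Trend T_3 = (137 + 197 + 418) / 3 = 752/3 = 250.6667
Detrended value: 197 − 250.6667 = -53.67

-53.67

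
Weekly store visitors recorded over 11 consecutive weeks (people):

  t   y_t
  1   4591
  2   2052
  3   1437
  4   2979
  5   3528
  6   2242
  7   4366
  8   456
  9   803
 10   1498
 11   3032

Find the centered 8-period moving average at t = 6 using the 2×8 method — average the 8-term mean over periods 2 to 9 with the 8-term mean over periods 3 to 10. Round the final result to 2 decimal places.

2198.25

Sum over 2–9: 2052 + 1437 + 2979 + 3528 + 2242 + 4366 + 456 + 803 = 17863
Sum over 3–10: 1437 + 2979 + 3528 + 2242 + 4366 + 456 + 803 + 1498 = 17309
CMA at t=6 = (17863 + 17309) / (2·8) = 35172 / 16 = 2198.25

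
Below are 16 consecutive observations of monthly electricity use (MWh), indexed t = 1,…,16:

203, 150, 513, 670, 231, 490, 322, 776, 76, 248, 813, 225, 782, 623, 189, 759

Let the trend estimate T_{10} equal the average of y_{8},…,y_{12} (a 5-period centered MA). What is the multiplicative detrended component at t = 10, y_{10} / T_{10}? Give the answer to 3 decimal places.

0.580

Trend T_10 = (776 + 76 + 248 + 813 + 225) / 5 = 2138/5 = 427.60000
Ratio to trend: 248 / 427.60000 = 0.580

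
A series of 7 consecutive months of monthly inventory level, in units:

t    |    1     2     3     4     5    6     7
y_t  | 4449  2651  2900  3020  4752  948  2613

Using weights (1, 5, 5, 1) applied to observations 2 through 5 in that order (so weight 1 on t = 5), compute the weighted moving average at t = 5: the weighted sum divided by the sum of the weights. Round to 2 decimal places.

Weighted sum: 1·2651 + 5·2900 + 5·3020 + 1·4752 = 2651 + 14500 + 15100 + 4752 = 37003
Weight total: 1 + 5 + 5 + 1 = 12
WMA = 37003 / 12 = 3083.58

3083.58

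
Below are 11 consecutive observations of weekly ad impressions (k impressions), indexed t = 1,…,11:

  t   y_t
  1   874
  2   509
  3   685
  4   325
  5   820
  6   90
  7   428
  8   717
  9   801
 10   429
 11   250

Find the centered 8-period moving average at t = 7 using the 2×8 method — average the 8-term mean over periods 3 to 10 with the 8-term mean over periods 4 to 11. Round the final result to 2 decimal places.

509.69

Sum over 3–10: 685 + 325 + 820 + 90 + 428 + 717 + 801 + 429 = 4295
Sum over 4–11: 325 + 820 + 90 + 428 + 717 + 801 + 429 + 250 = 3860
CMA at t=7 = (4295 + 3860) / (2·8) = 8155 / 16 = 509.69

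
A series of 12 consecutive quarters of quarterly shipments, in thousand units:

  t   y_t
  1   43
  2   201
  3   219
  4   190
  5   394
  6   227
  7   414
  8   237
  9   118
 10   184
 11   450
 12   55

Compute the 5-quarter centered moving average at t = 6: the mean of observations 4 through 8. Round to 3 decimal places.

292.400

Sum of periods 4–8: 190 + 394 + 227 + 414 + 237 = 1462
Divide by 5: 1462 / 5 = 292.400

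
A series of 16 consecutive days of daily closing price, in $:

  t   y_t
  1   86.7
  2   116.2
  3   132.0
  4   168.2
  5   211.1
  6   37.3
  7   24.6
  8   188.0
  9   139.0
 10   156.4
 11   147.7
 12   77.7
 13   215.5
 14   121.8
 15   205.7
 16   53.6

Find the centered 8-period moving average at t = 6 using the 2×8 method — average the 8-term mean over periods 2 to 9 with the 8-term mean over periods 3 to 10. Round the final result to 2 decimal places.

Sum over 2–9: 116.2 + 132.0 + 168.2 + 211.1 + 37.3 + 24.6 + 188.0 + 139.0 = 1016.4
Sum over 3–10: 132.0 + 168.2 + 211.1 + 37.3 + 24.6 + 188.0 + 139.0 + 156.4 = 1056.6
CMA at t=6 = (1016.4 + 1056.6) / (2·8) = 2073.0 / 16 = 129.56

129.56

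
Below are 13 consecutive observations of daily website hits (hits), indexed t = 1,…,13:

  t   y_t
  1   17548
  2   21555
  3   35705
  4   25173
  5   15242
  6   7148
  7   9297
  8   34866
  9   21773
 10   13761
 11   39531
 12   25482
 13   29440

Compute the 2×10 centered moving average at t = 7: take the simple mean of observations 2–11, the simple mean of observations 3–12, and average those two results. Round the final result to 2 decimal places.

Sum over 2–11: 21555 + 35705 + 25173 + 15242 + 7148 + 9297 + 34866 + 21773 + 13761 + 39531 = 224051
Sum over 3–12: 35705 + 25173 + 15242 + 7148 + 9297 + 34866 + 21773 + 13761 + 39531 + 25482 = 227978
CMA at t=7 = (224051 + 227978) / (2·10) = 452029 / 20 = 22601.45

22601.45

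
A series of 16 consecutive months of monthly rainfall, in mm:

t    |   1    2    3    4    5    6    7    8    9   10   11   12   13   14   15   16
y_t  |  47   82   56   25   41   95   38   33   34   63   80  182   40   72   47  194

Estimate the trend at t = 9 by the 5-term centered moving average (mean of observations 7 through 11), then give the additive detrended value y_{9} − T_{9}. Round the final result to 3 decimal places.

-15.600

Trend T_9 = (38 + 33 + 34 + 63 + 80) / 5 = 248/5 = 49.60000
Detrended value: 34 − 49.60000 = -15.600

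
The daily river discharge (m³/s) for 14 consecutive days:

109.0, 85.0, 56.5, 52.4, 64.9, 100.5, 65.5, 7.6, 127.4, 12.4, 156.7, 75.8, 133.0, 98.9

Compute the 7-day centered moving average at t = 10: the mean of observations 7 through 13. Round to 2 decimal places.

82.63

Sum of periods 7–13: 65.5 + 7.6 + 127.4 + 12.4 + 156.7 + 75.8 + 133.0 = 578.4
Divide by 7: 578.4 / 7 = 82.63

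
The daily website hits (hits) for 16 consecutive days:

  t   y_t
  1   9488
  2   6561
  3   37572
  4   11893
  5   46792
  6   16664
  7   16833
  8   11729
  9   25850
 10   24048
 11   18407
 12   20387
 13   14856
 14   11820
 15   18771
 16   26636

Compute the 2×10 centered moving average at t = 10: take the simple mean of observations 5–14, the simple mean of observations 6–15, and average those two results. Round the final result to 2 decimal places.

Sum over 5–14: 46792 + 16664 + 16833 + 11729 + 25850 + 24048 + 18407 + 20387 + 14856 + 11820 = 207386
Sum over 6–15: 16664 + 16833 + 11729 + 25850 + 24048 + 18407 + 20387 + 14856 + 11820 + 18771 = 179365
CMA at t=10 = (207386 + 179365) / (2·10) = 386751 / 20 = 19337.55

19337.55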